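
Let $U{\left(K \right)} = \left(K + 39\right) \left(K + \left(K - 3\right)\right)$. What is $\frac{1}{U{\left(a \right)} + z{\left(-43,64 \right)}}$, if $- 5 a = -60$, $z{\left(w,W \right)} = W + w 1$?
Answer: $\frac{1}{1092} \approx 0.00091575$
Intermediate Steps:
$z{\left(w,W \right)} = W + w$
$a = 12$ ($a = \left(- \frac{1}{5}\right) \left(-60\right) = 12$)
$U{\left(K \right)} = \left(-3 + 2 K\right) \left(39 + K\right)$ ($U{\left(K \right)} = \left(39 + K\right) \left(K + \left(-3 + K\right)\right) = \left(39 + K\right) \left(-3 + 2 K\right) = \left(-3 + 2 K\right) \left(39 + K\right)$)
$\frac{1}{U{\left(a \right)} + z{\left(-43,64 \right)}} = \frac{1}{\left(-117 + 2 \cdot 12^{2} + 75 \cdot 12\right) + \left(64 - 43\right)} = \frac{1}{\left(-117 + 2 \cdot 144 + 900\right) + 21} = \frac{1}{\left(-117 + 288 + 900\right) + 21} = \frac{1}{1071 + 21} = \frac{1}{1092}$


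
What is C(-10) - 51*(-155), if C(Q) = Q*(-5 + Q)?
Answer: 8055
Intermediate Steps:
C(-10) - 51*(-155) = -10*(-5 - 10) - 51*(-155) = -10*(-15) + 7905 = 150 + 7905 = 8055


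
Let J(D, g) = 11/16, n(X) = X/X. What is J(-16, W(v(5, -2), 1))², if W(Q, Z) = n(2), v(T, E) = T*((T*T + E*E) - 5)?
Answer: 121/256 ≈ 0.47266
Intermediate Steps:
v(T, E) = T*(-5 + E² + T²) (v(T, E) = T*((T² + E²) - 5) = T*((E² + T²) - 5) = T*(-5 + E² + T²))
n(X) = 1
W(Q, Z) = 1
J(D, g) = 11/16 (J(D, g) = 11*(1/16) = 11/16)
J(-16, W(v(5, -2), 1))² = (11/16)² = 121/256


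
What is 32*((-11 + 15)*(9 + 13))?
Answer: 2816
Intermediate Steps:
32*((-11 + 15)*(9 + 13)) = 32*(4*22) = 32*88 = 2816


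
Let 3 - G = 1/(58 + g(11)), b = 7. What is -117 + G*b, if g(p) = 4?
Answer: -5959/62 ≈ -96.113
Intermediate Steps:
G = 185/62 (G = 3 - 1/(58 + 4) = 3 - 1/62 = 185/62 ≈ 2.9839)
-117 + G*b = -117 + (185/62)*7 = -117 + 1295/62 = -5959/62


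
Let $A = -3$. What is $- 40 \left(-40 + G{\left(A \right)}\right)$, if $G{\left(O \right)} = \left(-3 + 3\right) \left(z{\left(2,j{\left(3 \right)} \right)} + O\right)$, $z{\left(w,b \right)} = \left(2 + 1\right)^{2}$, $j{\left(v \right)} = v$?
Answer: $1600$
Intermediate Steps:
$z{\left(w,b \right)} = 9$ ($z{\left(w,b \right)} = 3^{2} = 9$)
$G{\left(O \right)} = 0$ ($G{\left(O \right)} = \left(-3 + 3\right) \left(9 + O\right) = 0 \left(9 + O\right) = 0$)
$- 40 \left(-40 + G{\left(A \right)}\right) = - 40 \left(-40 + 0\right) = \left(-40\right) \left(-40\right) = 1600$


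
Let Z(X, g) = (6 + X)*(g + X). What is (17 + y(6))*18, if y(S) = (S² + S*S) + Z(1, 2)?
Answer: 1980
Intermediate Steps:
Z(X, g) = (6 + X)*(X + g)
y(S) = 21 + 2*S² (y(S) = (S² + S*S) + (1² + 6*1 + 6*2 + 1*2) = (S² + S²) + (1 + 6 + 12 + 2) = 2*S² + 21 = 21 + 2*S²)
(17 + y(6))*18 = (17 + (21 + 2*6²))*18 = (17 + (21 + 2*36))*18 = (17 + (21 + 72))*18 = (17 + 93)*18 = 110*18 = 1980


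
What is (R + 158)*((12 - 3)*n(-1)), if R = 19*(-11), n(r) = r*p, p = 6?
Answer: 2754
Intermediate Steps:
n(r) = 6*r (n(r) = r*6 = 6*r)
R = -209
(R + 158)*((12 - 3)*n(-1)) = (-209 + 158)*((12 - 3)*(6*(-1))) = -459*(-6) = -51*(-54) = 2754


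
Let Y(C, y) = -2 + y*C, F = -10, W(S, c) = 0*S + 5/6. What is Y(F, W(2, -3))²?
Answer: 961/9 ≈ 106.78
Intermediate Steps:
W(S, c) = ⅚ (W(S, c) = 0 + 5*(⅙) = 0 + ⅚ = ⅚)
Y(C, y) = -2 + C*y
Y(F, W(2, -3))² = (-2 - 10*⅚)² = (-2 - 25/3)² = (-31/3)² = 961/9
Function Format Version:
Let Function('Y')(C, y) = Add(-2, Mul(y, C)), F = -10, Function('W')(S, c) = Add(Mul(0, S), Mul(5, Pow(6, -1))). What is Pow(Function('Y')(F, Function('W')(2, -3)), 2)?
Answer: Rational(961, 9) ≈ 106.78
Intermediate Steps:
Function('W')(S, c) = Rational(5, 6) (Function('W')(S, c) = Add(0, Mul(5, Rational(1, 6))) = Add(0, Rational(5, 6)) = Rational(5, 6))
Function('Y')(C, y) = Add(-2, Mul(C, y))
Pow(Function('Y')(F, Function('W')(2, -3)), 2) = Pow(Add(-2, Mul(-10, Rational(5, 6))), 2) = Pow(Add(-2, Rational(-25, 3)), 2) = Pow(Rational(-31, 3), 2) = Rational(961, 9)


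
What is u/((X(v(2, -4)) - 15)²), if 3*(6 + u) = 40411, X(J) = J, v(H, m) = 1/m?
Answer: 646288/11163 ≈ 57.896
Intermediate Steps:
u = 40393/3 (u = -6 + (⅓)*40411 = -6 + 40411/3 = 40393/3 ≈ 13464.)
u/((X(v(2, -4)) - 15)²) = 40393/(3*((1/(-4) - 15)²)) = 40393/(3*((-¼ - 15)²)) = 40393/(3*((-61/4)²)) = 40393/(3*(3721/16)) = (40393/3)*(16/3721) = 646288/11163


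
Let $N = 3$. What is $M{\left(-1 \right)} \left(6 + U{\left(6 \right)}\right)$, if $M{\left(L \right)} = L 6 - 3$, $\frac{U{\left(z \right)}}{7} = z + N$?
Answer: $-621$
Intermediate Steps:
$U{\left(z \right)} = 21 + 7 z$ ($U{\left(z \right)} = 7 \left(z + 3\right) = 7 \left(3 + z\right) = 21 + 7 z$)
$M{\left(L \right)} = -3 + 6 L$ ($M{\left(L \right)} = 6 L - 3 = -3 + 6 L$)
$M{\left(-1 \right)} \left(6 + U{\left(6 \right)}\right) = \left(-3 + 6 \left(-1\right)\right) \left(6 + \left(21 + 7 \cdot 6\right)\right) = \left(-3 - 6\right) \left(6 + \left(21 + 42\right)\right) = - 9 \left(6 + 63\right) = \left(-9\right) 69 = -621$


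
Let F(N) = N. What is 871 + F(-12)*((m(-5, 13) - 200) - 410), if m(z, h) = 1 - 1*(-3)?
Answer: 8143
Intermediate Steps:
m(z, h) = 4 (m(z, h) = 1 + 3 = 4)
871 + F(-12)*((m(-5, 13) - 200) - 410) = 871 - 12*((4 - 200) - 410) = 871 - 12*(-196 - 410) = 871 - 12*(-606) = 871 + 7272 = 8143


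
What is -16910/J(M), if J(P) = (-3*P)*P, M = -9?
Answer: 16910/243 ≈ 69.589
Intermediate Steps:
J(P) = -3*P**2
-16910/J(M) = -16910/((-3*(-9)**2)) = -16910/((-3*81)) = -16910/(-243) = -16910*(-1/243) = 16910/243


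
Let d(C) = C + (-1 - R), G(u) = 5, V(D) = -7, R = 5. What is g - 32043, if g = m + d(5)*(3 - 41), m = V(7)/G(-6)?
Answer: -160032/5 ≈ -32006.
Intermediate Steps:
m = -7/5 ≈ -1.4000
d(C) = -6 + C (d(C) = C + (-1 - 1*5) = C + (-1 - 5) = C - 6 = -6 + C)
g = 183/5 (g = -7/5 + (-6 + 5)*(3 - 41) = -7/5 - 1*(-38) = -7/5 + 38 = 183/5 ≈ 36.600)
g - 32043 = 183/5 - 32043 = -160032/5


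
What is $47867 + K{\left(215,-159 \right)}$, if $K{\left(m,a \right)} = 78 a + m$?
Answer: $35680$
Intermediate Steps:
$K{\left(m,a \right)} = m + 78 a$
$47867 + K{\left(215,-159 \right)} = 47867 + \left(215 + 78 \left(-159\right)\right) = 47867 + \left(215 - 12402\right) = 47867 - 12187 = 35680$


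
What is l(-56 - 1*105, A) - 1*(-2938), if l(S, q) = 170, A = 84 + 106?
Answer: 3108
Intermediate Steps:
A = 190
l(-56 - 1*105, A) - 1*(-2938) = 170 - 1*(-2938) = 170 + 2938 = 3108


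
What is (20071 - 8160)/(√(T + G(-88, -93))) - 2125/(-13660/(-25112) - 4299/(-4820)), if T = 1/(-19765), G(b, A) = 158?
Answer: -32151207500/21724711 + 11911*√61723505785/3122869 ≈ -532.35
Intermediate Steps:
T = -1/19765 ≈ -5.0595e-5
(20071 - 8160)/(√(T + G(-88, -93))) - 2125/(-13660/(-25112) - 4299/(-4820)) = (20071 - 8160)/(√(-1/19765 + 158)) - 2125/(-13660/(-25112) - 4299/(-4820)) = 11911/(√(3122869/19765)) - 2125/(-13660*(-1/25112) - 4299*(-1/4820)) = 11911/((√61723505785/19765)) - 2125/(3415/6278 + 4299/4820) = 11911*(√61723505785/3122869) - 2125/21724711/15129980 = 11911*√61723505785/3122869 - 2125*15129980/21724711 = 11911*√61723505785/3122869 - 32151207500/21724711 = -32151207500/21724711 + 11911*√61723505785/3122869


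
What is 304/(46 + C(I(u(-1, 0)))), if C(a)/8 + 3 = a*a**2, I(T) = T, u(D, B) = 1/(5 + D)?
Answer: 2432/177 ≈ 13.740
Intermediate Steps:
C(a) = -24 + 8*a**3 (C(a) = -24 + 8*(a*a**2) = -24 + 8*a**3)
304/(46 + C(I(u(-1, 0)))) = 304/(46 + (-24 + 8*(1/(5 - 1))**3)) = 304/(46 + (-24 + 8*(1/4)**3)) = 304/(46 + (-24 + 8*(1/64))) = 304/(46 + (-24 + 1/8)) = 304/(46 - 191/8) = 304/(177/8) = 304*(8/177) = 2432/177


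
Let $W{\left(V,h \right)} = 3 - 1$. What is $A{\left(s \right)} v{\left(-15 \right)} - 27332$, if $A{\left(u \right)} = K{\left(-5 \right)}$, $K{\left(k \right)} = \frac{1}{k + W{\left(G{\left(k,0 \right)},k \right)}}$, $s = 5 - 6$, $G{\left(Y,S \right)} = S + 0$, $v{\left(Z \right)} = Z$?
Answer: $-27327$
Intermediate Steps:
$G{\left(Y,S \right)} = S$
$s = -1$ ($s = 5 - 6 = -1$)
$W{\left(V,h \right)} = 2$
$K{\left(k \right)} = \frac{1}{2 + k}$ ($K{\left(k \right)} = \frac{1}{k + 2} = \frac{1}{2 + k}$)
$A{\left(u \right)} = - \frac{1}{3}$ ($A{\left(u \right)} = \frac{1}{2 - 5} = \frac{1}{-3} = - \frac{1}{3}$)
$A{\left(s \right)} v{\left(-15 \right)} - 27332 = \left(- \frac{1}{3}\right) \left(-15\right) - 27332 = 5 - 27332 = -27327$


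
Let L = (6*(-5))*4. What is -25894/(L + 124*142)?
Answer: -12947/8744 ≈ -1.4807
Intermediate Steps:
L = -120 (L = -30*4 = -120)
-25894/(L + 124*142) = -25894/(-120 + 124*142) = -25894/(-120 + 17608) = -25894/17488 = -25894*1/17488 = -12947/8744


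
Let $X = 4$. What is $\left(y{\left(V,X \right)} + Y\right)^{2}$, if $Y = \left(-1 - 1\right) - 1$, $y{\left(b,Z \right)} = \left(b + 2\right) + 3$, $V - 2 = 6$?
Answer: $100$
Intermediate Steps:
$V = 8$ ($V = 2 + 6 = 8$)
$y{\left(b,Z \right)} = 5 + b$ ($y{\left(b,Z \right)} = \left(2 + b\right) + 3 = 5 + b$)
$Y = -3$ ($Y = -2 + \left(-1 + 0\right) = -2 - 1 = -3$)
$\left(y{\left(V,X \right)} + Y\right)^{2} = \left(\left(5 + 8\right) - 3\right)^{2} = \left(13 - 3\right)^{2} = 10^{2} = 100$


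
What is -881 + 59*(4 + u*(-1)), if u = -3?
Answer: -468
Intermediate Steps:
-881 + 59*(4 + u*(-1)) = -881 + 59*(4 - 3*(-1)) = -881 + 59*(4 + 3) = -881 + 59*7 = -881 + 413 = -468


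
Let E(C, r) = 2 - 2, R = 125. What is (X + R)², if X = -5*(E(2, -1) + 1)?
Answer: 14400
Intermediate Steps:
E(C, r) = 0
X = -5 (X = -5*(0 + 1) = -5*1 = -5)
(X + R)² = (-5 + 125)² = 120² = 14400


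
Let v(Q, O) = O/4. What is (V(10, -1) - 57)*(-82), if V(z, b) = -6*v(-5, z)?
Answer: 5904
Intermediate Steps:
v(Q, O) = O/4 (v(Q, O) = O*(1/4) = O/4)
V(z, b) = -3*z/2
(V(10, -1) - 57)*(-82) = (-3/2*10 - 57)*(-82) = (-15 - 57)*(-82) = -72*(-82) = 5904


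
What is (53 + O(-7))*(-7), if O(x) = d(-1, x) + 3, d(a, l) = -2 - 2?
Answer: -364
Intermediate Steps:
d(a, l) = -4
O(x) = -1 (O(x) = -4 + 3 = -1)
(53 + O(-7))*(-7) = (53 - 1)*(-7) = 52*(-7) = -364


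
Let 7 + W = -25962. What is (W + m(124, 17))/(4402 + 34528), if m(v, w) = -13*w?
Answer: -2619/3893 ≈ -0.67275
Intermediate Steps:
W = -25969 (W = -7 - 25962 = -25969)
(W + m(124, 17))/(4402 + 34528) = (-25969 - 13*17)/(4402 + 34528) = (-25969 - 221)/38930 = -26190*1/38930 = -2619/3893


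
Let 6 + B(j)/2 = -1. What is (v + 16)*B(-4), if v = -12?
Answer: -56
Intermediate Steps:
B(j) = -14 (B(j) = -12 + 2*(-1) = -12 - 2 = -14)
(v + 16)*B(-4) = (-12 + 16)*(-14) = 4*(-14) = -56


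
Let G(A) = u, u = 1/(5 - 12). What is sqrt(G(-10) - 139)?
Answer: I*sqrt(6818)/7 ≈ 11.796*I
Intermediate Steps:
u = -1/7 (u = 1/(-7) = -1/7 ≈ -0.14286)
G(A) = -1/7
sqrt(G(-10) - 139) = sqrt(-1/7 - 139) = sqrt(-974/7) = I*sqrt(6818)/7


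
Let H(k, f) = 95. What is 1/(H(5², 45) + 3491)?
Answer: 1/3586 ≈ 0.00027886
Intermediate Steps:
1/(H(5², 45) + 3491) = 1/(95 + 3491) = 1/3586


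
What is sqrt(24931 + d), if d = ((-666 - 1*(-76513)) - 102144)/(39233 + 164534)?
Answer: 2*sqrt(258788612608565)/203767 ≈ 157.90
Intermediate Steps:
d = -26297/203767 (d = ((-666 + 76513) - 102144)/203767 = (75847 - 102144)*(1/203767) = -26297*1/203767 = -26297/203767 ≈ -0.12905)
sqrt(24931 + d) = sqrt(24931 - 26297/203767) = sqrt(5080088780/203767) = 2*sqrt(258788612608565)/203767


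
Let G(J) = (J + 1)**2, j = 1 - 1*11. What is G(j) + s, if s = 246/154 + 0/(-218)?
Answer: 6360/77 ≈ 82.597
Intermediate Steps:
j = -10 (j = 1 - 11 = -10)
s = 123/77 (s = 246*(1/154) + 0*(-1/218) = 123/77 + 0 = 123/77 ≈ 1.5974)
G(J) = (1 + J)**2
G(j) + s = (1 - 10)**2 + 123/77 = (-9)**2 + 123/77 = 81 + 123/77 = 6360/77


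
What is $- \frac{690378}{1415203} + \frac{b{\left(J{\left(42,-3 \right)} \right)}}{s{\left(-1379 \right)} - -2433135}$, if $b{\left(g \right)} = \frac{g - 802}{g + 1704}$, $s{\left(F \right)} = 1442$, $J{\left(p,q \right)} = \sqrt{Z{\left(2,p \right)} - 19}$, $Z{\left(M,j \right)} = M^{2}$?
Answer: $\frac{- 1680776984903 \sqrt{15} + 2864047528773430 i}{3445420674131 \left(\sqrt{15} - 1704 i\right)} \approx -0.48783 + 1.3729 \cdot 10^{-9} i$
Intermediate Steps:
$J{\left(p,q \right)} = i \sqrt{15}$ ($J{\left(p,q \right)} = \sqrt{2^{2} - 19} = \sqrt{4 - 19} = \sqrt{-15} = i \sqrt{15}$)
$b{\left(g \right)} = \frac{-802 + g}{1704 + g}$
$- \frac{690378}{1415203} + \frac{b{\left(J{\left(42,-3 \right)} \right)}}{s{\left(-1379 \right)} - -2433135} = - \frac{690378}{1415203} + \frac{\frac{1}{1704 + i \sqrt{15}} \left(-802 + i \sqrt{15}\right)}{1442 - -2433135} = \left(-690378\right) \frac{1}{1415203} + \frac{\frac{1}{1704 + i \sqrt{15}} \left(-802 + i \sqrt{15}\right)}{1442 + 2433135} = - \frac{690378}{1415203} + \frac{\frac{1}{1704 + i \sqrt{15}} \left(-802 + i \sqrt{15}\right)}{2434577} = - \frac{690378}{1415203} + \frac{-802 + i \sqrt{15}}{1704 + i \sqrt{15}} \cdot \frac{1}{2434577} = - \frac{690378}{1415203} + \frac{-802 + i \sqrt{15}}{2434577 \left(1704 + i \sqrt{15}\right)}$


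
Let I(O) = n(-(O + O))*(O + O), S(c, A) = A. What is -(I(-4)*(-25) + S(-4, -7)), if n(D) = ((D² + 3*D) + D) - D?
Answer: -17593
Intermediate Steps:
n(D) = D² + 3*D (n(D) = (D² + 4*D) - D = D² + 3*D)
I(O) = -4*O²*(3 - 2*O) (I(O) = ((-(O + O))*(3 - (O + O)))*(O + O) = ((-2*O)*(3 - 2*O))*(2*O) = (-2*O*(3 - 2*O))*(2*O) = -4*O²*(3 - 2*O))
-(I(-4)*(-25) + S(-4, -7)) = -(((-4)²*(-12 + 8*(-4)))*(-25) - 7) = -((16*(-12 - 32))*(-25) - 7) = -((16*(-44))*(-25) - 7) = -(-704*(-25) - 7) = -(17600 - 7) = -1*17593 = -17593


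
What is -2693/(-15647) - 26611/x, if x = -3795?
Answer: 18547924/2581755 ≈ 7.1842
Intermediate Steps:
-2693/(-15647) - 26611/x = -2693/(-15647) - 26611/(-3795) = -2693*(-1/15647) - 26611*(-1/3795) = 2693/15647 + 1157/165 = 18547924/2581755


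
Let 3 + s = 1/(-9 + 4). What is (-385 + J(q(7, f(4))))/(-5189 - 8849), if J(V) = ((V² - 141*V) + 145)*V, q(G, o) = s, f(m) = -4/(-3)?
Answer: 290701/1754750 ≈ 0.16567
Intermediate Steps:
s = -16/5 (s = -3 + 1/(-9 + 4) = -3 + 1/(-5) = -3 - ⅕ = -16/5 ≈ -3.2000)
f(m) = 4/3 (f(m) = -4*(-⅓) = 4/3)
q(G, o) = -16/5
J(V) = V*(145 + V² - 141*V) (J(V) = (145 + V² - 141*V)*V = V*(145 + V² - 141*V))
(-385 + J(q(7, f(4))))/(-5189 - 8849) = (-385 - 16*(145 + (-16/5)² - 141*(-16/5))/5)/(-5189 - 8849) = (-385 - 16*(145 + 256/25 + 2256/5)/5)/(-14038) = (-385 - 16/5*15161/25)*(-1/14038) = (-385 - 242576/125)*(-1/14038) = -290701/125*(-1/14038) = 290701/1754750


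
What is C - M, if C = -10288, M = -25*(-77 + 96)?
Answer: -9813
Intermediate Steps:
M = -475 (M = -25*19 = -475)
C - M = -10288 - 1*(-475) = -10288 + 475 = -9813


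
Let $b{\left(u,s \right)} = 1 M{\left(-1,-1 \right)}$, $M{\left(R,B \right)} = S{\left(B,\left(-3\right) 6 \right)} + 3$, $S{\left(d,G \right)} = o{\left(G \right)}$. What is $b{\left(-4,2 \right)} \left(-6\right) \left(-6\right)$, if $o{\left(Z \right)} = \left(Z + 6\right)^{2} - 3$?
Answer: $5184$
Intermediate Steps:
$o{\left(Z \right)} = -3 + \left(6 + Z\right)^{2}$ ($o{\left(Z \right)} = \left(6 + Z\right)^{2} - 3 = -3 + \left(6 + Z\right)^{2}$)
$S{\left(d,G \right)} = -3 + \left(6 + G\right)^{2}$
$M{\left(R,B \right)} = 144$ ($M{\left(R,B \right)} = \left(-3 + \left(6 - 18\right)^{2}\right) + 3 = \left(-3 + \left(-12\right)^{2}\right) + 3 = \left(-3 + 144\right) + 3 = 141 + 3 = 144$)
$b{\left(u,s \right)} = 144$ ($b{\left(u,s \right)} = 1 \cdot 144 = 144$)
$b{\left(-4,2 \right)} \left(-6\right) \left(-6\right) = 144 \left(-6\right) \left(-6\right) = \left(-864\right) \left(-6\right) = 5184$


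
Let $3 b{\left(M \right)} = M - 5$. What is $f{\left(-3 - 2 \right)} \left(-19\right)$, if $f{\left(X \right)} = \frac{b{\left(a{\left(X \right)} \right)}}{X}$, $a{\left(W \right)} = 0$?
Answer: $- \frac{19}{3} \approx -6.3333$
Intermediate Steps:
$b{\left(M \right)} = - \frac{5}{3} + \frac{M}{3}$ ($b{\left(M \right)} = \frac{M - 5}{3} = \frac{-5 + M}{3} = - \frac{5}{3} + \frac{M}{3}$)
$f{\left(X \right)} = - \frac{5}{3 X}$ ($f{\left(X \right)} = \frac{- \frac{5}{3} + \frac{1}{3} \cdot 0}{X} = \frac{- \frac{5}{3} + 0}{X} = - \frac{5}{3 X}$)
$f{\left(-3 - 2 \right)} \left(-19\right) = - \frac{5}{3 \left(-3 - 2\right)} \left(-19\right) = - \frac{5}{3 \left(-5\right)} \left(-19\right) = \left(- \frac{5}{3}\right) \left(- \frac{1}{5}\right) \left(-19\right) = \frac{1}{3} \left(-19\right) = - \frac{19}{3}$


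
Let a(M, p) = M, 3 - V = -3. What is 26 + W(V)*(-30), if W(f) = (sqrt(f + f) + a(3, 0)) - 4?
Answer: 56 - 60*sqrt(3) ≈ -47.923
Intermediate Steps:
V = 6 (V = 3 - 1*(-3) = 3 + 3 = 6)
W(f) = -1 + sqrt(2)*sqrt(f) (W(f) = (sqrt(f + f) + 3) - 4 = (sqrt(2*f) + 3) - 4 = (sqrt(2)*sqrt(f) + 3) - 4 = (3 + sqrt(2)*sqrt(f)) - 4 = -1 + sqrt(2)*sqrt(f))
26 + W(V)*(-30) = 26 + (-1 + sqrt(2)*sqrt(6))*(-30) = 26 + (-1 + 2*sqrt(3))*(-30) = 26 + (30 - 60*sqrt(3)) = 56 - 60*sqrt(3)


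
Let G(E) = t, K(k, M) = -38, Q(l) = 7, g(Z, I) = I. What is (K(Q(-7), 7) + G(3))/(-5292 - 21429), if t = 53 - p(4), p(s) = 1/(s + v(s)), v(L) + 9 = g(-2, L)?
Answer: -16/26721 ≈ -0.00059878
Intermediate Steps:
v(L) = -9 + L
p(s) = 1/(-9 + 2*s) (p(s) = 1/(s + (-9 + s)) = 1/(-9 + 2*s))
t = 54 (t = 53 - 1/(-9 + 2*4) = 53 - 1/(-9 + 8) = 53 - 1/(-1) = 53 - 1*(-1) = 53 + 1 = 54)
G(E) = 54
(K(Q(-7), 7) + G(3))/(-5292 - 21429) = (-38 + 54)/(-5292 - 21429) = 16/(-26721) = 16*(-1/26721) = -16/26721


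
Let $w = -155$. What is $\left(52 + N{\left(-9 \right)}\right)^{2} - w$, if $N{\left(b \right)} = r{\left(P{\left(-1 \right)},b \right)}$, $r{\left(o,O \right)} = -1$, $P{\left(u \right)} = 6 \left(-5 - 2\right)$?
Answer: $2756$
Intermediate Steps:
$P{\left(u \right)} = -42$ ($P{\left(u \right)} = 6 \left(-7\right) = -42$)
$N{\left(b \right)} = -1$
$\left(52 + N{\left(-9 \right)}\right)^{2} - w = \left(52 - 1\right)^{2} - -155 = 51^{2} + 155 = 2601 + 155 = 2756$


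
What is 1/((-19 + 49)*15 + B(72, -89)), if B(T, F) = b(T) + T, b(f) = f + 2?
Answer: 1/596 ≈ 0.0016779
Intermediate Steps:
b(f) = 2 + f
B(T, F) = 2 + 2*T (B(T, F) = (2 + T) + T = 2 + 2*T)
1/((-19 + 49)*15 + B(72, -89)) = 1/((-19 + 49)*15 + (2 + 2*72)) = 1/(30*15 + (2 + 144)) = 1/(450 + 146) = 1/596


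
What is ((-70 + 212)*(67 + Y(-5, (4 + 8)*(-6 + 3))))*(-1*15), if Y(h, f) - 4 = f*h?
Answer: -534630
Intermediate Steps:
Y(h, f) = 4 + f*h
((-70 + 212)*(67 + Y(-5, (4 + 8)*(-6 + 3))))*(-1*15) = ((-70 + 212)*(67 + (4 + ((4 + 8)*(-6 + 3))*(-5))))*(-1*15) = (142*(67 + (4 + (12*(-3))*(-5))))*(-15) = (142*(67 + (4 - 36*(-5))))*(-15) = (142*(67 + (4 + 180)))*(-15) = (142*(67 + 184))*(-15) = (142*251)*(-15) = 35642*(-15) = -534630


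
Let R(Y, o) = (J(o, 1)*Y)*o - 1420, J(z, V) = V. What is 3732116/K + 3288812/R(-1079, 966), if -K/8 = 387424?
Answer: -1761081745431/404367601216 ≈ -4.3551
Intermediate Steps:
K = -3099392 (K = -8*387424 = -3099392)
R(Y, o) = -1420 + Y*o (R(Y, o) = (1*Y)*o - 1420 = Y*o - 1420 = -1420 + Y*o)
3732116/K + 3288812/R(-1079, 966) = 3732116/(-3099392) + 3288812/(-1420 - 1079*966) = 3732116*(-1/3099392) + 3288812/(-1420 - 1042314) = -933029/774848 + 3288812/(-1043734) = -933029/774848 + 3288812*(-1/1043734) = -933029/774848 - 1644406/521867 = -1761081745431/404367601216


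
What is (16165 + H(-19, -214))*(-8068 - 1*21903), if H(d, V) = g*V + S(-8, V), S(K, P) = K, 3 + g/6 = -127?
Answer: -5487000767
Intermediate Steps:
g = -780 (g = -18 + 6*(-127) = -18 - 762 = -780)
H(d, V) = -8 - 780*V (H(d, V) = -780*V - 8 = -8 - 780*V)
(16165 + H(-19, -214))*(-8068 - 1*21903) = (16165 + (-8 - 780*(-214)))*(-8068 - 1*21903) = (16165 + (-8 + 166920))*(-8068 - 21903) = (16165 + 166912)*(-29971) = 183077*(-29971) = -5487000767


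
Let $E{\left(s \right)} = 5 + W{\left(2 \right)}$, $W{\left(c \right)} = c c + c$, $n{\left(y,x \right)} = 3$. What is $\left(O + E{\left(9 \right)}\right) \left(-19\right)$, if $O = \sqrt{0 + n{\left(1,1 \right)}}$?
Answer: $-209 - 19 \sqrt{3} \approx -241.91$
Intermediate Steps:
$W{\left(c \right)} = c + c^{2}$ ($W{\left(c \right)} = c^{2} + c = c + c^{2}$)
$O = \sqrt{3}$ ($O = \sqrt{0 + 3} = \sqrt{3} \approx 1.732$)
$E{\left(s \right)} = 11$ ($E{\left(s \right)} = 5 + 2 \left(1 + 2\right) = 5 + 2 \cdot 3 = 5 + 6 = 11$)
$\left(O + E{\left(9 \right)}\right) \left(-19\right) = \left(\sqrt{3} + 11\right) \left(-19\right) = \left(11 + \sqrt{3}\right) \left(-19\right) = -209 - 19 \sqrt{3}$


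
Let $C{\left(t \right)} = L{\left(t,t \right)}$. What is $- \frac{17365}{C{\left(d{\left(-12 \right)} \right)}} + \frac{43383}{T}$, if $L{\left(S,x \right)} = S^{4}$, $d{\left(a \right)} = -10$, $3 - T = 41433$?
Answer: $- \frac{7688413}{2762000} \approx -2.7836$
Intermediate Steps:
$T = -41430$ ($T = 3 - 41433 = -41430$)
$C{\left(t \right)} = t^{4}$
$- \frac{17365}{C{\left(d{\left(-12 \right)} \right)}} + \frac{43383}{T} = - \frac{17365}{\left(-10\right)^{4}} + \frac{43383}{-41430} = - \frac{17365}{10000} + 43383 \left(- \frac{1}{41430}\right) = \left(-17365\right) \frac{1}{10000} - \frac{14461}{13810} = - \frac{3473}{2000} - \frac{14461}{13810} = - \frac{7688413}{2762000}$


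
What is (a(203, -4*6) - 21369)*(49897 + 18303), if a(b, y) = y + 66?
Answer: -1454501400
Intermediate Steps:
a(b, y) = 66 + y
(a(203, -4*6) - 21369)*(49897 + 18303) = ((66 - 4*6) - 21369)*(49897 + 18303) = ((66 - 24) - 21369)*68200 = (42 - 21369)*68200 = -21327*68200 = -1454501400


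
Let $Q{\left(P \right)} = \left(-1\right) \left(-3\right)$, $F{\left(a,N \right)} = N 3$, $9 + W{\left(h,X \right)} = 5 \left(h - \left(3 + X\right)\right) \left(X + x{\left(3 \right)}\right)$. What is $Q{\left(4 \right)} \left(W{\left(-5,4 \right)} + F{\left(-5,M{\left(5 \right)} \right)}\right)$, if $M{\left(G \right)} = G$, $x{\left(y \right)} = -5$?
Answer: $198$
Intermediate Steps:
$W{\left(h,X \right)} = -9 + 5 \left(-5 + X\right) \left(-3 + h - X\right)$ ($W{\left(h,X \right)} = -9 + 5 \left(h - \left(3 + X\right)\right) \left(X - 5\right) = -9 + 5 \left(-3 + h - X\right) \left(-5 + X\right) = -9 + 5 \left(-5 + X\right) \left(-3 + h - X\right)$)
$F{\left(a,N \right)} = 3 N$
$Q{\left(P \right)} = 3$
$Q{\left(4 \right)} \left(W{\left(-5,4 \right)} + F{\left(-5,M{\left(5 \right)} \right)}\right) = 3 \left(\left(66 - -125 - 5 \cdot 4^{2} + 10 \cdot 4 + 5 \cdot 4 \left(-5\right)\right) + 3 \cdot 5\right) = 3 \left(\left(66 + 125 - 80 + 40 - 100\right) + 15\right) = 3 \left(51 + 15\right) = 3 \cdot 66 = 198$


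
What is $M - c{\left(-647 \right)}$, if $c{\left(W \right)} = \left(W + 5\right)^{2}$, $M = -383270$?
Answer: $-795434$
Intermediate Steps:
$c{\left(W \right)} = \left(5 + W\right)^{2}$
$M - c{\left(-647 \right)} = -383270 - \left(5 - 647\right)^{2} = -383270 - \left(-642\right)^{2} = -383270 - 412164 = -795434$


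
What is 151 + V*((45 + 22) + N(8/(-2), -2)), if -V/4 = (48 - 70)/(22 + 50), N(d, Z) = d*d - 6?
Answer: 2206/9 ≈ 245.11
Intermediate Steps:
N(d, Z) = -6 + d² (N(d, Z) = d² - 6 = -6 + d²)
V = 11/9 (V = -4*(48 - 70)/(22 + 50) = -(-88)/72 = -4*(-11/36) = 11/9 ≈ 1.2222)
151 + V*((45 + 22) + N(8/(-2), -2)) = 151 + 11*((45 + 22) + (-6 + (8/(-2))²))/9 = 151 + 11*(67 + (-6 + (8*(-½))²))/9 = 151 + 11*(67 + (-6 + (-4)²))/9 = 151 + 11*(67 + (-6 + 16))/9 = 151 + 11*(67 + 10)/9 = 151 + (11/9)*77 = 151 + 847/9 = 2206/9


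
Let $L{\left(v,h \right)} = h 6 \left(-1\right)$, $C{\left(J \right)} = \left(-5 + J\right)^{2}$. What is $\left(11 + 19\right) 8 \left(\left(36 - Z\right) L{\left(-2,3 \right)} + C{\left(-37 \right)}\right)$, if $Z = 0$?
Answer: $267840$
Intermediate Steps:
$L{\left(v,h \right)} = - 6 h$ ($L{\left(v,h \right)} = 6 h \left(-1\right) = - 6 h$)
$\left(11 + 19\right) 8 \left(\left(36 - Z\right) L{\left(-2,3 \right)} + C{\left(-37 \right)}\right) = \left(11 + 19\right) 8 \left(\left(36 - 0\right) \left(\left(-6\right) 3\right) + \left(-5 - 37\right)^{2}\right) = 30 \cdot 8 \left(\left(36 + 0\right) \left(-18\right) + \left(-42\right)^{2}\right) = 240 \left(36 \left(-18\right) + 1764\right) = 240 \left(-648 + 1764\right) = 240 \cdot 1116 = 267840$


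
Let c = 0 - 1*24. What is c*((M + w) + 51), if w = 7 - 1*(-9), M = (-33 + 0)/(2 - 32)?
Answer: -8172/5 ≈ -1634.4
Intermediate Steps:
M = 11/10 (M = -33/(-30) = -33*(-1/30) = 11/10 ≈ 1.1000)
c = -24 (c = 0 - 24 = -24)
w = 16 (w = 7 + 9 = 16)
c*((M + w) + 51) = -24*((11/10 + 16) + 51) = -24*(171/10 + 51) = -24*681/10 = -8172/5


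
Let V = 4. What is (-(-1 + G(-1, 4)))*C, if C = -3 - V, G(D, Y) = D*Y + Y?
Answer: -7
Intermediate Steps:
G(D, Y) = Y + D*Y
C = -7 (C = -3 - 1*4 = -3 - 4 = -7)
(-(-1 + G(-1, 4)))*C = -(-1 + 4*(1 - 1))*(-7) = -(-1 + 4*0)*(-7) = -(-1 + 0)*(-7) = -1*(-1)*(-7) = 1*(-7) = -7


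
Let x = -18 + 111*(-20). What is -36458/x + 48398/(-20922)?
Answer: 18179432/1300651 ≈ 13.977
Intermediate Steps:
x = -2238 (x = -18 - 2220 = -2238)
-36458/x + 48398/(-20922) = -36458/(-2238) + 48398/(-20922) = -36458*(-1/2238) + 48398*(-1/20922) = 18229/1119 - 24199/10461 = 18179432/1300651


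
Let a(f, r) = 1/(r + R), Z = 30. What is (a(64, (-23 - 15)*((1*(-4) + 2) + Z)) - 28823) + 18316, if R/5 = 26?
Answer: -9813539/934 ≈ -10507.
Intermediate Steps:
R = 130 (R = 5*26 = 130)
a(f, r) = 1/(130 + r) (a(f, r) = 1/(r + 130) = 1/(130 + r))
(a(64, (-23 - 15)*((1*(-4) + 2) + Z)) - 28823) + 18316 = (1/(130 + (-23 - 15)*((1*(-4) + 2) + 30)) - 28823) + 18316 = (1/(130 - 38*((-4 + 2) + 30)) - 28823) + 18316 = (1/(130 - 38*(-2 + 30)) - 28823) + 18316 = (1/(130 - 38*28) - 28823) + 18316 = (1/(130 - 1064) - 28823) + 18316 = (1/(-934) - 28823) + 18316 = (-1/934 - 28823) + 18316 = -26920683/934 + 18316 = -9813539/934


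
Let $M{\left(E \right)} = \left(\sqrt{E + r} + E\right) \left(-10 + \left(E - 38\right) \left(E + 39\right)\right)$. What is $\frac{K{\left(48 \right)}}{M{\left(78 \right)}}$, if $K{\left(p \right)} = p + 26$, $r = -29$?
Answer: $\frac{37}{198475} \approx 0.00018642$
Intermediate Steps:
$K{\left(p \right)} = 26 + p$
$M{\left(E \right)} = \left(-10 + \left(-38 + E\right) \left(39 + E\right)\right) \left(E + \sqrt{-29 + E}\right)$ ($M{\left(E \right)} = \left(\sqrt{E - 29} + E\right) \left(-10 + \left(E - 38\right) \left(E + 39\right)\right) = \left(\sqrt{-29 + E} + E\right) \left(-10 + \left(-38 + E\right) \left(39 + E\right)\right) = \left(E + \sqrt{-29 + E}\right) \left(-10 + \left(-38 + E\right) \left(39 + E\right)\right) = \left(-10 + \left(-38 + E\right) \left(39 + E\right)\right) \left(E + \sqrt{-29 + E}\right)$)
$\frac{K{\left(48 \right)}}{M{\left(78 \right)}} = \frac{26 + 48}{78^{2} + 78^{3} - 116376 - 1492 \sqrt{-29 + 78} + 78 \sqrt{-29 + 78} + 78^{2} \sqrt{-29 + 78}} = \frac{74}{6084 + 474552 - 116376 - 1492 \sqrt{49} + 78 \sqrt{49} + 6084 \sqrt{49}} = \frac{74}{6084 + 474552 - 116376 - 10444 + 78 \cdot 7 + 6084 \cdot 7} = \frac{74}{6084 + 474552 - 116376 - 10444 + 546 + 42588} = \frac{74}{396950} = 74 \cdot \frac{1}{396950} = \frac{37}{198475}$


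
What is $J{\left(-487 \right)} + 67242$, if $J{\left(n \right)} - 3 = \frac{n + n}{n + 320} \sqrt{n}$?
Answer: $67245 + \frac{974 i \sqrt{487}}{167} \approx 67245.0 + 128.71 i$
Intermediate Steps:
$J{\left(n \right)} = 3 + \frac{2 n^{\frac{3}{2}}}{320 + n}$ ($J{\left(n \right)} = 3 + \frac{n + n}{n + 320} \sqrt{n} = 3 + \frac{2 n}{320 + n} \sqrt{n} = 3 + \frac{2 n^{\frac{3}{2}}}{320 + n}$)
$J{\left(-487 \right)} + 67242 = \frac{960 + 2 \left(-487\right)^{\frac{3}{2}} + 3 \left(-487\right)}{320 - 487} + 67242 = \frac{960 + 2 \left(- 487 i \sqrt{487}\right) - 1461}{-167} + 67242 = - \frac{960 - 974 i \sqrt{487} - 1461}{167} + 67242 = - \frac{-501 - 974 i \sqrt{487}}{167} + 67242 = \left(3 + \frac{974 i \sqrt{487}}{167}\right) + 67242 = 67245 + \frac{974 i \sqrt{487}}{167}$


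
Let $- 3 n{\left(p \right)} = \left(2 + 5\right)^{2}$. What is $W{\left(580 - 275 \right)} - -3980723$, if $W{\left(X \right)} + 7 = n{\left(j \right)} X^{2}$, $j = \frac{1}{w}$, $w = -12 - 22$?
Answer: $\frac{7383923}{3} \approx 2.4613 \cdot 10^{6}$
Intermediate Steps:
$w = -34$ ($w = -12 - 22 = -34$)
$j = - \frac{1}{34}$ ($j = \frac{1}{-34} = - \frac{1}{34} \approx -0.029412$)
$n{\left(p \right)} = - \frac{49}{3}$ ($n{\left(p \right)} = - \frac{\left(2 + 5\right)^{2}}{3} = - \frac{7^{2}}{3} = \left(- \frac{1}{3}\right) 49 = - \frac{49}{3}$)
$W{\left(X \right)} = -7 - \frac{49 X^{2}}{3}$
$W{\left(580 - 275 \right)} - -3980723 = \left(-7 - \frac{49 \left(580 - 275\right)^{2}}{3}\right) - -3980723 = \left(-7 - \frac{49 \left(580 + \left(-486 + 211\right)\right)^{2}}{3}\right) + 3980723 = \left(-7 - \frac{49 \left(580 - 275\right)^{2}}{3}\right) + 3980723 = \left(-7 - \frac{49 \cdot 305^{2}}{3}\right) + 3980723 = \left(-7 - \frac{4558225}{3}\right) + 3980723 = - \frac{4558246}{3} + 3980723 = \frac{7383923}{3}$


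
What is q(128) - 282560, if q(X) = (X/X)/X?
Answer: -36167679/128 ≈ -2.8256e+5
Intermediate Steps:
q(X) = 1/X
q(128) - 282560 = 1/128 - 282560 = -36167679/128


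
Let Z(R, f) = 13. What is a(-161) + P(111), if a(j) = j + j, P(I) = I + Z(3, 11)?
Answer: -198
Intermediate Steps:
P(I) = 13 + I (P(I) = I + 13 = 13 + I)
a(j) = 2*j
a(-161) + P(111) = 2*(-161) + (13 + 111) = -322 + 124 = -198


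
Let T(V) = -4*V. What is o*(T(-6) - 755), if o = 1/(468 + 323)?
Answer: -731/791 ≈ -0.92415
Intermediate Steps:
o = 1/791 ≈ 0.0012642
o*(T(-6) - 755) = (-4*(-6) - 755)/791 = (24 - 755)/791 = (1/791)*(-731) = -731/791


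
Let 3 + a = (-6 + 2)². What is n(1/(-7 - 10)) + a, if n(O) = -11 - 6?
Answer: -4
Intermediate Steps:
n(O) = -17
a = 13 (a = -3 + (-6 + 2)² = -3 + (-4)² = -3 + 16 = 13)
n(1/(-7 - 10)) + a = -17 + 13 = -4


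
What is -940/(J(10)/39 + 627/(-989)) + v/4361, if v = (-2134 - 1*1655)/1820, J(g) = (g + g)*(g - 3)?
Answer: -287770902487323/904875839140 ≈ -318.02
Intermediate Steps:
J(g) = 2*g*(-3 + g) (J(g) = (2*g)*(-3 + g) = 2*g*(-3 + g))
v = -3789/1820 (v = (-2134 - 1655)*(1/1820) = -3789*1/1820 = -3789/1820 ≈ -2.0819)
-940/(J(10)/39 + 627/(-989)) + v/4361 = -940/((2*10*(-3 + 10))/39 + 627/(-989)) - 3789/1820/4361 = -940/((2*10*7)*(1/39) + 627*(-1/989)) - 3789/1820*1/4361 = -940/(140*(1/39) - 627/989) - 3789/7937020 = -940/(140/39 - 627/989) - 3789/7937020 = -940/114007/38571 - 3789/7937020 = -940*38571/114007 - 3789/7937020 = -36256740/114007 - 3789/7937020 = -287770902487323/904875839140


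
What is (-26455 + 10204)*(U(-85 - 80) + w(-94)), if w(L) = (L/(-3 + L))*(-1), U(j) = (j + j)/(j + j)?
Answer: -48753/97 ≈ -502.61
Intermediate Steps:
U(j) = 1 (U(j) = (2*j)/((2*j)) = (2*j)*(1/(2*j)) = 1)
w(L) = -L/(-3 + L) (w(L) = (L/(-3 + L))*(-1) = -L/(-3 + L))
(-26455 + 10204)*(U(-85 - 80) + w(-94)) = (-26455 + 10204)*(1 - 1*(-94)/(-3 - 94)) = -16251*(1 - 1*(-94)/(-97)) = -16251*(1 - 1*(-94)*(-1/97)) = -16251*(1 - 94/97) = -16251*3/97 = -48753/97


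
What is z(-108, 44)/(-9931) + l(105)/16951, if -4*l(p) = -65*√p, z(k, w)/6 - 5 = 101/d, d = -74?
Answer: -807/367447 + 65*√105/67804 ≈ 0.0076270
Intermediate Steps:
z(k, w) = 807/37 (z(k, w) = 30 + 6*(101/(-74)) = 30 + 6*(101*(-1/74)) = 30 + 6*(-101/74) = 30 - 303/37 = 807/37)
l(p) = 65*√p/4 (l(p) = -(-65)*√p/4 = 65*√p/4)
z(-108, 44)/(-9931) + l(105)/16951 = (807/37)/(-9931) + (65*√105/4)/16951 = (807/37)*(-1/9931) + (65*√105/4)*(1/16951) = -807/367447 + 65*√105/67804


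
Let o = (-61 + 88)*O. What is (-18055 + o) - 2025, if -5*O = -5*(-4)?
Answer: -20188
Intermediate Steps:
O = -4 (O = -(-1)*(-4) = -⅕*20 = -4)
o = -108 (o = (-61 + 88)*(-4) = 27*(-4) = -108)
(-18055 + o) - 2025 = (-18055 - 108) - 2025 = -18163 - 2025 = -20188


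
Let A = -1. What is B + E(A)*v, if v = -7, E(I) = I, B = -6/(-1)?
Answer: 13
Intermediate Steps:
B = 6 (B = -6*(-1) = 6)
B + E(A)*v = 6 - 1*(-7) = 6 + 7 = 13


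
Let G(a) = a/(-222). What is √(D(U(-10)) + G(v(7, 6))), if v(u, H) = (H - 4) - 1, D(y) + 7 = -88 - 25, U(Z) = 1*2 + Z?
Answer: I*√5914302/222 ≈ 10.955*I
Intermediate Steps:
U(Z) = 2 + Z
D(y) = -120 (D(y) = -7 + (-88 - 25) = -7 - 113 = -120)
v(u, H) = -5 + H (v(u, H) = (-4 + H) - 1 = -5 + H)
G(a) = -a/222 (G(a) = a*(-1/222) = -a/222)
√(D(U(-10)) + G(v(7, 6))) = √(-120 - (-5 + 6)/222) = √(-120 - 1/222*1) = √(-120 - 1/222) = √(-26641/222) = I*√5914302/222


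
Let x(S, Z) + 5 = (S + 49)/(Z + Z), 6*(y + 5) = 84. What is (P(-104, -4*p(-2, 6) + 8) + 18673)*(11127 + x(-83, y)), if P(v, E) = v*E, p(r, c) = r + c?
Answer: 1952079905/9 ≈ 2.1690e+8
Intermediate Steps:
p(r, c) = c + r
y = 9 (y = -5 + (⅙)*84 = -5 + 14 = 9)
x(S, Z) = -5 + (49 + S)/(2*Z) (x(S, Z) = -5 + (S + 49)/(Z + Z) = -5 + (49 + S)/((2*Z)) = -5 + (49 + S)*(1/(2*Z)) = -5 + (49 + S)/(2*Z))
P(v, E) = E*v
(P(-104, -4*p(-2, 6) + 8) + 18673)*(11127 + x(-83, y)) = ((-4*(6 - 2) + 8)*(-104) + 18673)*(11127 + (½)*(49 - 83 - 10*9)/9) = ((-4*4 + 8)*(-104) + 18673)*(11127 + (½)*(⅑)*(49 - 83 - 90)) = ((-16 + 8)*(-104) + 18673)*(11127 + (½)*(⅑)*(-124)) = (-8*(-104) + 18673)*(11127 - 62/9) = (832 + 18673)*(100081/9) = 19505*(100081/9) = 1952079905/9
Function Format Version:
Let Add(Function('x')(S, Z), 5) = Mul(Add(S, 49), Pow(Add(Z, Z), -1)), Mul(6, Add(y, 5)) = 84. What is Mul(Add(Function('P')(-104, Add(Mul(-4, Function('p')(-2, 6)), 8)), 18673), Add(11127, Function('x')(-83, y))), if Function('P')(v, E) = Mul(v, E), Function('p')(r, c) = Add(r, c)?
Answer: Rational(1952079905, 9) ≈ 2.1690e+8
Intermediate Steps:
Function('p')(r, c) = Add(c, r)
y = 9 (y = Add(-5, Mul(Rational(1, 6), 84)) = Add(-5, 14) = 9)
Function('x')(S, Z) = Add(-5, Mul(Rational(1, 2), Pow(Z, -1), Add(49, S))) (Function('x')(S, Z) = Add(-5, Mul(Add(S, 49), Pow(Add(Z, Z), -1))) = Add(-5, Mul(Add(49, S), Pow(Mul(2, Z), -1))) = Add(-5, Mul(Add(49, S), Mul(Rational(1, 2), Pow(Z, -1)))) = Add(-5, Mul(Rational(1, 2), Pow(Z, -1), Add(49, S))))
Function('P')(v, E) = Mul(E, v)
Mul(Add(Function('P')(-104, Add(Mul(-4, Function('p')(-2, 6)), 8)), 18673), Add(11127, Function('x')(-83, y))) = Mul(Add(Mul(Add(Mul(-4, Add(6, -2)), 8), -104), 18673), Add(11127, Mul(Rational(1, 2), Pow(9, -1), Add(49, -83, Mul(-10, 9))))) = Mul(Add(Mul(Add(Mul(-4, 4), 8), -104), 18673), Add(11127, Mul(Rational(1, 2), Rational(1, 9), Add(49, -83, -90)))) = Mul(Add(Mul(Add(-16, 8), -104), 18673), Add(11127, Mul(Rational(1, 2), Rational(1, 9), -124))) = Mul(Add(Mul(-8, -104), 18673), Add(11127, Rational(-62, 9))) = Mul(Add(832, 18673), Rational(100081, 9)) = Mul(19505, Rational(100081, 9)) = Rational(1952079905, 9)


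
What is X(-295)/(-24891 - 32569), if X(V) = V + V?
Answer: 59/5746 ≈ 0.010268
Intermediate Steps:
X(V) = 2*V
X(-295)/(-24891 - 32569) = (2*(-295))/(-24891 - 32569) = -590/(-57460) = -590*(-1/57460) = 59/5746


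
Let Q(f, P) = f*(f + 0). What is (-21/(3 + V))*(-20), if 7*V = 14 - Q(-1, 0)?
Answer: 1470/17 ≈ 86.471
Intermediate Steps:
Q(f, P) = f² (Q(f, P) = f*f = f²)
V = 13/7 (V = (14 - 1*(-1)²)/7 = (14 - 1*1)/7 = (14 - 1)/7 = (⅐)*13 = 13/7 ≈ 1.8571)
(-21/(3 + V))*(-20) = (-21/(3 + 13/7))*(-20) = (-21/(34/7))*(-20) = ((7/34)*(-21))*(-20) = -147/34*(-20) = 1470/17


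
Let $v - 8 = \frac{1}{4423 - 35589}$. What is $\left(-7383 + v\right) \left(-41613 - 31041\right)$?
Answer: $\frac{8349733741077}{15583} \approx 5.3582 \cdot 10^{8}$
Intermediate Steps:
$v = \frac{249327}{31166}$ ($v = 8 + \frac{1}{4423 - 35589} = 8 + \frac{1}{-31166} = 8 - \frac{1}{31166} = \frac{249327}{31166} \approx 8.0$)
$\left(-7383 + v\right) \left(-41613 - 31041\right) = \left(-7383 + \frac{249327}{31166}\right) \left(-41613 - 31041\right) = \left(- \frac{229849251}{31166}\right) \left(-72654\right) = \frac{8349733741077}{15583}$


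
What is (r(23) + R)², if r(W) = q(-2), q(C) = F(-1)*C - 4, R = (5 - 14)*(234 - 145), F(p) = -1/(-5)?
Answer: 16216729/25 ≈ 6.4867e+5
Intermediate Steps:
F(p) = ⅕ (F(p) = -1*(-⅕) = ⅕)
R = -801 (R = -9*89 = -801)
q(C) = -4 + C/5 (q(C) = C/5 - 4 = -4 + C/5)
r(W) = -22/5 (r(W) = -4 + (⅕)*(-2) = -4 - ⅖ = -22/5)
(r(23) + R)² = (-22/5 - 801)² = (-4027/5)² = 16216729/25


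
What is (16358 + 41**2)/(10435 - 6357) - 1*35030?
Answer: -142834301/4078 ≈ -35026.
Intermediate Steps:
(16358 + 41**2)/(10435 - 6357) - 1*35030 = (16358 + 1681)/4078 - 35030 = 18039*(1/4078) - 35030 = 18039/4078 - 35030 = -142834301/4078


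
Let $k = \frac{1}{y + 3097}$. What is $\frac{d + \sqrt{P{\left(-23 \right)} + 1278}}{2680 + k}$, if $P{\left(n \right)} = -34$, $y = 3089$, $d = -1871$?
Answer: $- \frac{11574006}{16578481} + \frac{12372 \sqrt{311}}{16578481} \approx -0.68497$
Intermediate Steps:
$k = \frac{1}{6186}$ ($k = \frac{1}{3089 + 3097} = \frac{1}{6186} \approx 0.00016166$)
$\frac{d + \sqrt{P{\left(-23 \right)} + 1278}}{2680 + k} = \frac{-1871 + \sqrt{-34 + 1278}}{2680 + \frac{1}{6186}} = \frac{-1871 + \sqrt{1244}}{\frac{16578481}{6186}} = \left(-1871 + 2 \sqrt{311}\right) \frac{6186}{16578481} = - \frac{11574006}{16578481} + \frac{12372 \sqrt{311}}{16578481}$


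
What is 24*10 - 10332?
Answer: -10092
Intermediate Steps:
24*10 - 10332 = 240 - 10332 = -10092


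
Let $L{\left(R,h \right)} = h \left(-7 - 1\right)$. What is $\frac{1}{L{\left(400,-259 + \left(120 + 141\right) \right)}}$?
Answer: $- \frac{1}{16} \approx -0.0625$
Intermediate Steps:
$L{\left(R,h \right)} = - 8 h$ ($L{\left(R,h \right)} = h \left(-8\right) = - 8 h$)
$\frac{1}{L{\left(400,-259 + \left(120 + 141\right) \right)}} = \frac{1}{\left(-8\right) \left(-259 + \left(120 + 141\right)\right)} = \frac{1}{\left(-8\right) \left(-259 + 261\right)} = \frac{1}{\left(-8\right) 2} = \frac{1}{-16} = - \frac{1}{16}$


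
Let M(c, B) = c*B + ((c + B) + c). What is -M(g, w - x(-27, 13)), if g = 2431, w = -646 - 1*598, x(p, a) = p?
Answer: 2954882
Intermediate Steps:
w = -1244 (w = -646 - 598 = -1244)
M(c, B) = B + 2*c + B*c (M(c, B) = B*c + ((B + c) + c) = B*c + (B + 2*c) = B + 2*c + B*c)
-M(g, w - x(-27, 13)) = -((-1244 - 1*(-27)) + 2*2431 + (-1244 - 1*(-27))*2431) = -((-1244 + 27) + 4862 + (-1244 + 27)*2431) = -(-1217 + 4862 - 1217*2431) = -(-1217 + 4862 - 2958527) = -1*(-2954882) = 2954882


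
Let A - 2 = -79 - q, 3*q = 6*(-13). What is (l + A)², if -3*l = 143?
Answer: 87616/9 ≈ 9735.1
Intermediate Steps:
l = -143/3 (l = -⅓*143 = -143/3 ≈ -47.667)
q = -26 (q = (6*(-13))/3 = (⅓)*(-78) = -26)
A = -51 (A = 2 + (-79 - 1*(-26)) = 2 + (-79 + 26) = 2 - 53 = -51)
(l + A)² = (-143/3 - 51)² = (-296/3)² = 87616/9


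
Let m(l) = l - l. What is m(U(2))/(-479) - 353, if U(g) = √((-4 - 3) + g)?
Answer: -353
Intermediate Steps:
U(g) = √(-7 + g)
m(l) = 0
m(U(2))/(-479) - 353 = 0/(-479) - 353 = 0*(-1/479) - 353 = 0 - 353 = -353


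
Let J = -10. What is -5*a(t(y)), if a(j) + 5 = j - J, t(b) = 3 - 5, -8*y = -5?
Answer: -15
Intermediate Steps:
y = 5/8 (y = -⅛*(-5) = 5/8 ≈ 0.62500)
t(b) = -2
a(j) = 5 + j (a(j) = -5 + (j - 1*(-10)) = -5 + (j + 10) = -5 + (10 + j) = 5 + j)
-5*a(t(y)) = -5*(5 - 2) = -5*3 = -15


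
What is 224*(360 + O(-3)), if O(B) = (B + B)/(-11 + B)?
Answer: 80736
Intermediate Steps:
O(B) = 2*B/(-11 + B) (O(B) = (2*B)/(-11 + B) = 2*B/(-11 + B))
224*(360 + O(-3)) = 224*(360 + 2*(-3)/(-11 - 3)) = 224*(360 + 2*(-3)/(-14)) = 224*(360 + 2*(-3)*(-1/14)) = 224*(360 + 3/7) = 224*(2523/7) = 80736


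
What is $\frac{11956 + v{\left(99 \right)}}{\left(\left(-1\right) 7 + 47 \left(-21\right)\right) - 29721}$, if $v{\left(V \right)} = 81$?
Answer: $- \frac{12037}{30715} \approx -0.39189$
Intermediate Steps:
$\frac{11956 + v{\left(99 \right)}}{\left(\left(-1\right) 7 + 47 \left(-21\right)\right) - 29721} = \frac{11956 + 81}{\left(\left(-1\right) 7 + 47 \left(-21\right)\right) - 29721} = \frac{12037}{\left(-7 - 987\right) - 29721} = \frac{12037}{-994 - 29721} = \frac{12037}{-30715} = 12037 \left(- \frac{1}{30715}\right) = - \frac{12037}{30715}$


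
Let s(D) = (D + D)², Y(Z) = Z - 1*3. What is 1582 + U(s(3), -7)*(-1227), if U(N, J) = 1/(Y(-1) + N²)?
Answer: 2042717/1292 ≈ 1581.1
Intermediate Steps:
Y(Z) = -3 + Z (Y(Z) = Z - 3 = -3 + Z)
s(D) = 4*D² (s(D) = (2*D)² = 4*D²)
U(N, J) = 1/(-4 + N²) (U(N, J) = 1/((-3 - 1) + N²) = 1/(-4 + N²))
1582 + U(s(3), -7)*(-1227) = 1582 - 1227/(-4 + (4*3²)²) = 1582 - 1227/(-4 + (4*9)²) = 1582 - 1227/(-4 + 36²) = 1582 - 1227/(-4 + 1296) = 1582 - 1227/1292 = 2042717/1292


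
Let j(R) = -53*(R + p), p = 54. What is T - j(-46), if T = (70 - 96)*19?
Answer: -70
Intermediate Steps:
j(R) = -2862 - 53*R (j(R) = -53*(R + 54) = -53*(54 + R) = -2862 - 53*R)
T = -494 (T = -26*19 = -494)
T - j(-46) = -494 - (-2862 - 53*(-46)) = -494 - (-2862 + 2438) = -494 - 1*(-424) = -494 + 424 = -70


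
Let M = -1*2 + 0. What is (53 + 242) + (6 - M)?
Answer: 303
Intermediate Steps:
M = -2 (M = -2 + 0 = -2)
(53 + 242) + (6 - M) = (53 + 242) + (6 - 1*(-2)) = 295 + (6 + 2) = 295 + 8 = 303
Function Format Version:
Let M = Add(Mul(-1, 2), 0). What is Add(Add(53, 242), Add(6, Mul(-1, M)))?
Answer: 303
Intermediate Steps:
M = -2 (M = Add(-2, 0) = -2)
Add(Add(53, 242), Add(6, Mul(-1, M))) = Add(Add(53, 242), Add(6, Mul(-1, -2))) = Add(295, Add(6, 2)) = Add(295, 8) = 303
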